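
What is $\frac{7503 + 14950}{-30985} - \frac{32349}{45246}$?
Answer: $- \frac{672747401}{467315770} \approx -1.4396$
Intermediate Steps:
$\frac{7503 + 14950}{-30985} - \frac{32349}{45246} = 22453 \left(- \frac{1}{30985}\right) - \frac{10783}{15082} = - \frac{22453}{30985} - \frac{10783}{15082} = - \frac{672747401}{467315770}$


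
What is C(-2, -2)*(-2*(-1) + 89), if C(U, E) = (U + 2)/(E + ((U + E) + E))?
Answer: 0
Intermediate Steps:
C(U, E) = (2 + U)/(U + 3*E) (C(U, E) = (2 + U)/(E + ((E + U) + E)) = (2 + U)/(E + (U + 2*E)) = (2 + U)/(U + 3*E))
C(-2, -2)*(-2*(-1) + 89) = ((2 - 2)/(-2 + 3*(-2)))*(-2*(-1) + 89) = (0/(-2 - 6))*(2 + 89) = (0/(-8))*91 = -1/8*0*91 = 0*91 = 0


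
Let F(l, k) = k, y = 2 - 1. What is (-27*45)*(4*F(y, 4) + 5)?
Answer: -25515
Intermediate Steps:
y = 1
(-27*45)*(4*F(y, 4) + 5) = (-27*45)*(4*4 + 5) = -1215*(16 + 5) = -1215*21 = -25515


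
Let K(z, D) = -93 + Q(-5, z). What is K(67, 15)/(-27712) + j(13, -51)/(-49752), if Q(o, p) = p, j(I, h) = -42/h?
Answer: 1350151/1464897888 ≈ 0.00092167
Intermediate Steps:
K(z, D) = -93 + z
K(67, 15)/(-27712) + j(13, -51)/(-49752) = (-93 + 67)/(-27712) - 42/(-51)/(-49752) = -26*(-1/27712) - 42*(-1/51)*(-1/49752) = 13/13856 + (14/17)*(-1/49752) = 13/13856 - 7/422892 = 1350151/1464897888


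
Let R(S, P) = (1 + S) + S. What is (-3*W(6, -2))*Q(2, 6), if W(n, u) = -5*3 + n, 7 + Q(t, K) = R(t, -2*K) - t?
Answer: -108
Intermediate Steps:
R(S, P) = 1 + 2*S
Q(t, K) = -6 + t (Q(t, K) = -7 + ((1 + 2*t) - t) = -7 + (1 + t) = -6 + t)
W(n, u) = -15 + n
(-3*W(6, -2))*Q(2, 6) = (-3*(-15 + 6))*(-6 + 2) = -3*(-9)*(-4) = 27*(-4) = -108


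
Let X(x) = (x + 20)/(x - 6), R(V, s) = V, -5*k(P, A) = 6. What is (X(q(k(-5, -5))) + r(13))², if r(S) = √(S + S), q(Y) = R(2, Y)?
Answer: 225/4 - 11*√26 ≈ 0.16079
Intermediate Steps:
k(P, A) = -6/5 (k(P, A) = -⅕*6 = -6/5)
q(Y) = 2
r(S) = √2*√S (r(S) = √(2*S) = √2*√S)
X(x) = (20 + x)/(-6 + x)
(X(q(k(-5, -5))) + r(13))² = ((20 + 2)/(-6 + 2) + √2*√13)² = (22/(-4) + √26)² = (-¼*22 + √26)² = (-11/2 + √26)²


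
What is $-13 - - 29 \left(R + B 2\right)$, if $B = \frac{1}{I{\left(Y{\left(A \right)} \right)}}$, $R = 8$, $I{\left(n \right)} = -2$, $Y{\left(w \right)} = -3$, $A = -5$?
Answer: $190$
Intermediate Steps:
$B = - \frac{1}{2}$ ($B = \frac{1}{-2} = - \frac{1}{2} \approx -0.5$)
$-13 - - 29 \left(R + B 2\right) = -13 - - 29 \left(8 - 1\right) = -13 - \left(-29\right) 7 = -13 - -203 = -13 + 203 = 190$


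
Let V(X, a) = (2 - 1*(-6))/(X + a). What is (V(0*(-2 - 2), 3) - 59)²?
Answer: 28561/9 ≈ 3173.4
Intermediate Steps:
V(X, a) = 8/(X + a) (V(X, a) = (2 + 6)/(X + a) = 8/(X + a))
(V(0*(-2 - 2), 3) - 59)² = (8/(0*(-2 - 2) + 3) - 59)² = (8/(0*(-4) + 3) - 59)² = (8/(0 + 3) - 59)² = (8/3 - 59)² = (-169/3)² = 28561/9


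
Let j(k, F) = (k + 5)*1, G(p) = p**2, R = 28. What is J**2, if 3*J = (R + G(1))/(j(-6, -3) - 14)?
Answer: 841/2025 ≈ 0.41531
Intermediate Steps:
j(k, F) = 5 + k (j(k, F) = (5 + k)*1 = 5 + k)
J = -29/45 (J = ((28 + 1**2)/((5 - 6) - 14))/3 = ((28 + 1)/(-1 - 14))/3 = (29/(-15))/3 = (29*(-1/15))/3 = (1/3)*(-29/15) = -29/45 ≈ -0.64444)
J**2 = (-29/45)**2 = 841/2025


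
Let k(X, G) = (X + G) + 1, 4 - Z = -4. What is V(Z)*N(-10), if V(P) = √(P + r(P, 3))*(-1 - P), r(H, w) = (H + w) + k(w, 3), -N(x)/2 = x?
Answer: -180*√26 ≈ -917.82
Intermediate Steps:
Z = 8 (Z = 4 - 1*(-4) = 4 + 4 = 8)
N(x) = -2*x
k(X, G) = 1 + G + X (k(X, G) = (G + X) + 1 = 1 + G + X)
r(H, w) = 4 + H + 2*w (r(H, w) = (H + w) + (1 + 3 + w) = (H + w) + (4 + w) = 4 + H + 2*w)
V(P) = √(10 + 2*P)*(-1 - P) (V(P) = √(P + (4 + P + 2*3))*(-1 - P) = √(P + (4 + P + 6))*(-1 - P) = √(P + (10 + P))*(-1 - P) = √(10 + 2*P)*(-1 - P))
V(Z)*N(-10) = (√(10 + 2*8)*(-1 - 1*8))*(-2*(-10)) = (√(10 + 16)*(-1 - 8))*20 = (√26*(-9))*20 = -9*√26*20 = -180*√26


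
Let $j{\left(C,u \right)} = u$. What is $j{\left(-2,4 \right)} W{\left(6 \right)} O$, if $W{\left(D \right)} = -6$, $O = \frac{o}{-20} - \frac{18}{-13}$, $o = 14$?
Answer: $- \frac{1068}{65} \approx -16.431$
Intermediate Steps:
$O = \frac{89}{130}$ ($O = \frac{14}{-20} - \frac{18}{-13} = 14 \left(- \frac{1}{20}\right) - - \frac{18}{13} = - \frac{7}{10} + \frac{18}{13} = \frac{89}{130} \approx 0.68462$)
$j{\left(-2,4 \right)} W{\left(6 \right)} O = 4 \left(-6\right) \frac{89}{130} = \left(-24\right) \frac{89}{130} = - \frac{1068}{65}$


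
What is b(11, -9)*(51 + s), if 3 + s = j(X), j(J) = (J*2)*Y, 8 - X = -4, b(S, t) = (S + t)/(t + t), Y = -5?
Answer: 8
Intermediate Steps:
b(S, t) = (S + t)/(2*t) (b(S, t) = (S + t)/((2*t)) = (S + t)*(1/(2*t)) = (S + t)/(2*t))
X = 12 (X = 8 - 1*(-4) = 8 + 4 = 12)
j(J) = -10*J (j(J) = (J*2)*(-5) = (2*J)*(-5) = -10*J)
s = -123 (s = -3 - 10*12 = -3 - 120 = -123)
b(11, -9)*(51 + s) = ((1/2)*(11 - 9)/(-9))*(51 - 123) = ((1/2)*(-1/9)*2)*(-72) = -1/9*(-72) = 8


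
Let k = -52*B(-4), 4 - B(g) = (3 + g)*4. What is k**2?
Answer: 173056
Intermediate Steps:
B(g) = -8 - 4*g (B(g) = 4 - (3 + g)*4 = 4 - (12 + 4*g) = 4 + (-12 - 4*g) = -8 - 4*g)
k = -416 (k = -52*(-8 - 4*(-4)) = -52*(-8 + 16) = -52*8 = -416)
k**2 = (-416)**2 = 173056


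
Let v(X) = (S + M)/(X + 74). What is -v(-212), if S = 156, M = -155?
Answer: 1/138 ≈ 0.0072464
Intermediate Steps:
v(X) = 1/(74 + X) (v(X) = (156 - 155)/(X + 74) = 1/(74 + X))
-v(-212) = -1/(74 - 212) = -1/(-138) = -1*(-1/138) = 1/138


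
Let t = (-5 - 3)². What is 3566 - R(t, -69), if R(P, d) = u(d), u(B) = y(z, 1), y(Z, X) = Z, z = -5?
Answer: 3571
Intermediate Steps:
t = 64 (t = (-8)² = 64)
u(B) = -5
R(P, d) = -5
3566 - R(t, -69) = 3566 - 1*(-5) = 3566 + 5 = 3571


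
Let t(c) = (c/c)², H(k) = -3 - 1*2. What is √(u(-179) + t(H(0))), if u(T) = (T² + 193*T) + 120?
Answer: 3*I*√265 ≈ 48.836*I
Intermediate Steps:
H(k) = -5 (H(k) = -3 - 2 = -5)
u(T) = 120 + T² + 193*T
t(c) = 1 (t(c) = 1² = 1)
√(u(-179) + t(H(0))) = √((120 + (-179)² + 193*(-179)) + 1) = √((120 + 32041 - 34547) + 1) = √(-2386 + 1) = √(-2385) = 3*I*√265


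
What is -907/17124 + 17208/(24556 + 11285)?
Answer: 87387335/204580428 ≈ 0.42715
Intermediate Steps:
-907/17124 + 17208/(24556 + 11285) = -907*1/17124 + 17208/35841 = -907/17124 + 17208*(1/35841) = -907/17124 + 5736/11947 = 87387335/204580428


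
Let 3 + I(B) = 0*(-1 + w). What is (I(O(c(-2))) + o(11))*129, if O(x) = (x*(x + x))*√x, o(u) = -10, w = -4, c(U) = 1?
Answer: -1677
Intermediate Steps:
O(x) = 2*x^(5/2) (O(x) = (x*(2*x))*√x = (2*x²)*√x = 2*x^(5/2))
I(B) = -3 (I(B) = -3 + 0*(-1 - 4) = -3 + 0*(-5) = -3 + 0 = -3)
(I(O(c(-2))) + o(11))*129 = (-3 - 10)*129 = -13*129 = -1677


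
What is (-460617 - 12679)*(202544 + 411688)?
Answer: -290713548672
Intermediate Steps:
(-460617 - 12679)*(202544 + 411688) = -473296*614232 = -290713548672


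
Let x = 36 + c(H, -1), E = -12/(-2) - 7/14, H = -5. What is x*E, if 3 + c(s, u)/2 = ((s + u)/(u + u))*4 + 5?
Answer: 352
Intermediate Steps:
c(s, u) = 4 + 4*(s + u)/u (c(s, u) = -6 + 2*(((s + u)/(u + u))*4 + 5) = -6 + 2*(((s + u)/((2*u)))*4 + 5) = -6 + 2*(((s + u)*(1/(2*u)))*4 + 5) = -6 + 2*(((s + u)/(2*u))*4 + 5) = -6 + 2*(2*(s + u)/u + 5) = -6 + 2*(5 + 2*(s + u)/u) = -6 + (10 + 4*(s + u)/u) = 4 + 4*(s + u)/u)
E = 11/2 (E = -12*(-½) - 7*1/14 = 6 - ½ = 11/2 ≈ 5.5000)
x = 64 (x = 36 + (8 + 4*(-5)/(-1)) = 36 + (8 + 4*(-5)*(-1)) = 36 + (8 + 20) = 36 + 28 = 64)
x*E = 64*(11/2) = 352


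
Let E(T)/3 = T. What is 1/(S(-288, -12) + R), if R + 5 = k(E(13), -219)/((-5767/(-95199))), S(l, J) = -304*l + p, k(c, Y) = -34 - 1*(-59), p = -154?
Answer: 5767/506375406 ≈ 1.1389e-5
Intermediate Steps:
E(T) = 3*T
k(c, Y) = 25 (k(c, Y) = -34 + 59 = 25)
S(l, J) = -154 - 304*l (S(l, J) = -304*l - 154 = -154 - 304*l)
R = 2351140/5767 (R = -5 + 25/((-5767/(-95199))) = -5 + 25/((-5767*(-1/95199))) = -5 + 25/(5767/95199) = -5 + 25*(95199/5767) = -5 + 2379975/5767 = 2351140/5767 ≈ 407.69)
1/(S(-288, -12) + R) = 1/((-154 - 304*(-288)) + 2351140/5767) = 1/((-154 + 87552) + 2351140/5767) = 1/(87398 + 2351140/5767) = 1/(506375406/5767) = 5767/506375406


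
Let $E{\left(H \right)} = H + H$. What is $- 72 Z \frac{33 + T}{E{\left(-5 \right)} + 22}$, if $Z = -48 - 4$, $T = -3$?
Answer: $9360$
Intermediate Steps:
$E{\left(H \right)} = 2 H$
$Z = -52$
$- 72 Z \frac{33 + T}{E{\left(-5 \right)} + 22} = \left(-72\right) \left(-52\right) \frac{33 - 3}{2 \left(-5\right) + 22} = 3744 \frac{30}{-10 + 22} = 3744 \cdot \frac{30}{12} = 3744 \cdot 30 \cdot \frac{1}{12} = 3744 \cdot \frac{5}{2} = 9360$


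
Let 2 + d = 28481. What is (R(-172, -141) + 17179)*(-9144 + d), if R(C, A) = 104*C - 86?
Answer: -15371325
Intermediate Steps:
R(C, A) = -86 + 104*C
d = 28479 (d = -2 + 28481 = 28479)
(R(-172, -141) + 17179)*(-9144 + d) = ((-86 + 104*(-172)) + 17179)*(-9144 + 28479) = ((-86 - 17888) + 17179)*19335 = (-17974 + 17179)*19335 = -795*19335 = -15371325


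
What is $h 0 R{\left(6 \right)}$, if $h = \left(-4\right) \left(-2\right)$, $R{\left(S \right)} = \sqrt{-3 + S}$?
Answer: $0$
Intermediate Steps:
$h = 8$
$h 0 R{\left(6 \right)} = 8 \cdot 0 \sqrt{-3 + 6} = 0 \sqrt{3} = 0$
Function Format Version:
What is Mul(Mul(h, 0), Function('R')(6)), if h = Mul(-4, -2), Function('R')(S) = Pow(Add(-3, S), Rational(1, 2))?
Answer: 0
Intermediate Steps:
h = 8
Mul(Mul(h, 0), Function('R')(6)) = Mul(Mul(8, 0), Pow(Add(-3, 6), Rational(1, 2))) = Mul(0, Pow(3, Rational(1, 2))) = 0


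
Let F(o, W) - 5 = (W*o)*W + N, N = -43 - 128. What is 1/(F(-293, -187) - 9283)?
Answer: -1/10255366 ≈ -9.7510e-8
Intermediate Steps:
N = -171
F(o, W) = -166 + o*W² (F(o, W) = 5 + ((W*o)*W - 171) = 5 + (o*W² - 171) = 5 + (-171 + o*W²) = -166 + o*W²)
1/(F(-293, -187) - 9283) = 1/((-166 - 293*(-187)²) - 9283) = 1/((-166 - 293*34969) - 9283) = 1/((-166 - 10245917) - 9283) = 1/(-10246083 - 9283) = 1/(-10255366) = -1/10255366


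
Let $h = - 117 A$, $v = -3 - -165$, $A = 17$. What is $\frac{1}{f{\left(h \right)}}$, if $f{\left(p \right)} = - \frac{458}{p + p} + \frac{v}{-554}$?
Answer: $- \frac{550953}{97676} \approx -5.6406$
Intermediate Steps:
$v = 162$ ($v = -3 + 165 = 162$)
$h = -1989$ ($h = \left(-117\right) 17 = -1989$)
$f{\left(p \right)} = - \frac{81}{277} - \frac{229}{p}$ ($f{\left(p \right)} = - \frac{458}{p + p} + \frac{162}{-554} = - \frac{458}{2 p} + 162 \left(- \frac{1}{554}\right) = - 458 \frac{1}{2 p} - \frac{81}{277} = - \frac{229}{p} - \frac{81}{277} = - \frac{81}{277} - \frac{229}{p}$)
$\frac{1}{f{\left(h \right)}} = \frac{1}{- \frac{81}{277} - \frac{229}{-1989}} = \frac{1}{- \frac{81}{277} - - \frac{229}{1989}} = \frac{1}{- \frac{81}{277} + \frac{229}{1989}} = \frac{1}{- \frac{97676}{550953}} = - \frac{550953}{97676}$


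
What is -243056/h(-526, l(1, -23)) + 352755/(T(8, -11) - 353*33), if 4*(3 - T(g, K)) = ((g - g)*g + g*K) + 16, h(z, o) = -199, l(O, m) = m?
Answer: 306228547/257108 ≈ 1191.1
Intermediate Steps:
T(g, K) = -1 - K*g/4 (T(g, K) = 3 - (((g - g)*g + g*K) + 16)/4 = 3 - ((0*g + K*g) + 16)/4 = 3 - ((0 + K*g) + 16)/4 = 3 - (K*g + 16)/4 = 3 - (16 + K*g)/4 = 3 + (-4 - K*g/4) = -1 - K*g/4)
-243056/h(-526, l(1, -23)) + 352755/(T(8, -11) - 353*33) = -243056/(-199) + 352755/((-1 - 1/4*(-11)*8) - 353*33) = -243056*(-1/199) + 352755/((-1 + 22) - 11649) = 243056/199 + 352755/(21 - 11649) = 243056/199 + 352755/(-11628) = 243056/199 + 352755*(-1/11628) = 243056/199 - 39195/1292 = 306228547/257108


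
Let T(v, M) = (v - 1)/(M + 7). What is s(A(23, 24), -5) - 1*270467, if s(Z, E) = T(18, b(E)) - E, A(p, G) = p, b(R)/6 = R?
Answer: -6220643/23 ≈ -2.7046e+5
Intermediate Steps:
b(R) = 6*R
T(v, M) = (-1 + v)/(7 + M)
s(Z, E) = -E + 17/(7 + 6*E) (s(Z, E) = (-1 + 18)/(7 + 6*E) - E = 17/(7 + 6*E) - E = -E + 17/(7 + 6*E))
s(A(23, 24), -5) - 1*270467 = (17 - 1*(-5)*(7 + 6*(-5)))/(7 + 6*(-5)) - 1*270467 = (17 - 1*(-5)*(7 - 30))/(7 - 30) - 270467 = (17 - 1*(-5)*(-23))/(-23) - 270467 = -(17 - 115)/23 - 270467 = -1/23*(-98) - 270467 = 98/23 - 270467 = -6220643/23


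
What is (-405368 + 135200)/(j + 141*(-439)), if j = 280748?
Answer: -270168/218849 ≈ -1.2345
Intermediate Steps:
(-405368 + 135200)/(j + 141*(-439)) = (-405368 + 135200)/(280748 + 141*(-439)) = -270168/(280748 - 61899) = -270168/218849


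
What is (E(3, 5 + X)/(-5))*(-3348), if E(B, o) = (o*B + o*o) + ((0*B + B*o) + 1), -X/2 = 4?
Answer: -26784/5 ≈ -5356.8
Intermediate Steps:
X = -8 (X = -2*4 = -8)
E(B, o) = 1 + o² + 2*B*o (E(B, o) = (B*o + o²) + ((0 + B*o) + 1) = (o² + B*o) + (B*o + 1) = (o² + B*o) + (1 + B*o) = 1 + o² + 2*B*o)
(E(3, 5 + X)/(-5))*(-3348) = ((1 + (5 - 8)² + 2*3*(5 - 8))/(-5))*(-3348) = ((1 + (-3)² + 2*3*(-3))*(-⅕))*(-3348) = ((1 + 9 - 18)*(-⅕))*(-3348) = -8*(-⅕)*(-3348) = (8/5)*(-3348) = -26784/5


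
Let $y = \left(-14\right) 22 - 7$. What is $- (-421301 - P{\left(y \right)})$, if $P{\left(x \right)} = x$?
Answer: $420986$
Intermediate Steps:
$y = -315$ ($y = -308 - 7 = -315$)
$- (-421301 - P{\left(y \right)}) = - (-421301 - -315) = - (-421301 + 315) = \left(-1\right) \left(-420986\right) = 420986$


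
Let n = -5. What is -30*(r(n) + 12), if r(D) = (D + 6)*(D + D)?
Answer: -60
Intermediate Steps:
r(D) = 2*D*(6 + D) (r(D) = (6 + D)*(2*D) = 2*D*(6 + D))
-30*(r(n) + 12) = -30*(2*(-5)*(6 - 5) + 12) = -30*(2*(-5)*1 + 12) = -30*(-10 + 12) = -30*2 = -1*60 = -60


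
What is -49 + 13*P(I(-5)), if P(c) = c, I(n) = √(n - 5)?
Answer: -49 + 13*I*√10 ≈ -49.0 + 41.11*I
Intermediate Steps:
I(n) = √(-5 + n)
-49 + 13*P(I(-5)) = -49 + 13*√(-5 - 5) = -49 + 13*√(-10) = -49 + 13*(I*√10) = -49 + 13*I*√10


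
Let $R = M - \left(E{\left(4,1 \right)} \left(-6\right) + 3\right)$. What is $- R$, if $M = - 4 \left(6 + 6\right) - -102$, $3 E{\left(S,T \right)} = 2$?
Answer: $-55$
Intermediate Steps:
$E{\left(S,T \right)} = \frac{2}{3}$ ($E{\left(S,T \right)} = \frac{1}{3} \cdot 2 = \frac{2}{3}$)
$M = 54$ ($M = \left(-4\right) 12 + 102 = -48 + 102 = 54$)
$R = 55$ ($R = 54 - \left(\frac{2}{3} \left(-6\right) + 3\right) = 54 - \left(-4 + 3\right) = 54 - -1 = 54 + 1 = 55$)
$- R = \left(-1\right) 55 = -55$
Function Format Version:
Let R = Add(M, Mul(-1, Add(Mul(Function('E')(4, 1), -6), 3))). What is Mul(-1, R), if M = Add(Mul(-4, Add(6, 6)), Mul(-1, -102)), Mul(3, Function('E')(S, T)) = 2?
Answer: -55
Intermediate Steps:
Function('E')(S, T) = Rational(2, 3) (Function('E')(S, T) = Mul(Rational(1, 3), 2) = Rational(2, 3))
M = 54 (M = Add(Mul(-4, 12), 102) = Add(-48, 102) = 54)
R = 55 (R = Add(54, Mul(-1, Add(Mul(Rational(2, 3), -6), 3))) = Add(54, Mul(-1, Add(-4, 3))) = Add(54, Mul(-1, -1)) = Add(54, 1) = 55)
Mul(-1, R) = Mul(-1, 55) = -55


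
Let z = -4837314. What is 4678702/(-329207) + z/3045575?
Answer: -15841815473648/1002624609025 ≈ -15.800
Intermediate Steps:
4678702/(-329207) + z/3045575 = 4678702/(-329207) - 4837314/3045575 = 4678702*(-1/329207) - 4837314*1/3045575 = -4678702/329207 - 4837314/3045575 = -15841815473648/1002624609025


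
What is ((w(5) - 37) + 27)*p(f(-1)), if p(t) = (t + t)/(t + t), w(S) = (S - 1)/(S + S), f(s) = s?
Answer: -48/5 ≈ -9.6000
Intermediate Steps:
w(S) = (-1 + S)/(2*S) (w(S) = (-1 + S)/((2*S)) = (-1 + S)*(1/(2*S)) = (-1 + S)/(2*S))
p(t) = 1 (p(t) = (2*t)/((2*t)) = (2*t)*(1/(2*t)) = 1)
((w(5) - 37) + 27)*p(f(-1)) = (((½)*(-1 + 5)/5 - 37) + 27)*1 = (((½)*(⅕)*4 - 37) + 27)*1 = ((⅖ - 37) + 27)*1 = (-183/5 + 27)*1 = -48/5*1 = -48/5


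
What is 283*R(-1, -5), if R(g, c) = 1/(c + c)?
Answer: -283/10 ≈ -28.300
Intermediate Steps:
R(g, c) = 1/(2*c)
283*R(-1, -5) = 283*((½)/(-5)) = 283*((½)*(-⅕)) = 283*(-⅒) = -283/10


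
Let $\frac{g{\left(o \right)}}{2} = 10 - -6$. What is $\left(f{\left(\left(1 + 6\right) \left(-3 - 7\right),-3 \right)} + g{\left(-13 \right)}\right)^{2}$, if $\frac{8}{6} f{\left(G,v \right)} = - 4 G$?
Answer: $58564$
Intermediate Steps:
$g{\left(o \right)} = 32$ ($g{\left(o \right)} = 2 \left(10 - -6\right) = 2 \left(10 + 6\right) = 2 \cdot 16 = 32$)
$f{\left(G,v \right)} = - 3 G$ ($f{\left(G,v \right)} = \frac{3 \left(- 4 G\right)}{4} = - 3 G$)
$\left(f{\left(\left(1 + 6\right) \left(-3 - 7\right),-3 \right)} + g{\left(-13 \right)}\right)^{2} = \left(- 3 \left(1 + 6\right) \left(-3 - 7\right) + 32\right)^{2} = \left(- 3 \cdot 7 \left(-10\right) + 32\right)^{2} = \left(\left(-3\right) \left(-70\right) + 32\right)^{2} = \left(210 + 32\right)^{2} = 242^{2} = 58564$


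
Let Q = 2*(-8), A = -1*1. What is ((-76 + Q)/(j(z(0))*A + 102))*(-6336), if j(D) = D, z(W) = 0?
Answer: 97152/17 ≈ 5714.8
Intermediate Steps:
A = -1
Q = -16
((-76 + Q)/(j(z(0))*A + 102))*(-6336) = ((-76 - 16)/(0*(-1) + 102))*(-6336) = -92/(0 + 102)*(-6336) = -92/102*(-6336) = -92*1/102*(-6336) = -46/51*(-6336) = 97152/17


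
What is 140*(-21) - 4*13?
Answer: -2992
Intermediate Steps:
140*(-21) - 4*13 = -2940 - 52 = -2992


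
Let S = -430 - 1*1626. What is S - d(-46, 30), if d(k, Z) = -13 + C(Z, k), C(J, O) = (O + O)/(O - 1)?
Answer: -96113/47 ≈ -2045.0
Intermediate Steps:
C(J, O) = 2*O/(-1 + O) (C(J, O) = (2*O)/(-1 + O) = 2*O/(-1 + O))
d(k, Z) = -13 + 2*k/(-1 + k)
S = -2056 (S = -430 - 1626 = -2056)
S - d(-46, 30) = -2056 - (13 - 11*(-46))/(-1 - 46) = -2056 - (13 + 506)/(-47) = -2056 - (-1)*519/47 = -2056 - 1*(-519/47) = -2056 + 519/47 = -96113/47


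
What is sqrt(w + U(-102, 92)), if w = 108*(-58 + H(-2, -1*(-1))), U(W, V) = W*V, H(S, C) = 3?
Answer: 2*I*sqrt(3831) ≈ 123.79*I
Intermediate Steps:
U(W, V) = V*W
w = -5940 (w = 108*(-58 + 3) = 108*(-55) = -5940)
sqrt(w + U(-102, 92)) = sqrt(-5940 + 92*(-102)) = sqrt(-5940 - 9384) = sqrt(-15324) = 2*I*sqrt(3831)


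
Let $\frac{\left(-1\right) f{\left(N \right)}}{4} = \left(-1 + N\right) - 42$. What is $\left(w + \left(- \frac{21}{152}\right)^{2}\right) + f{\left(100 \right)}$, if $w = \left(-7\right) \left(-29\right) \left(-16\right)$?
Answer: $- \frac{80309063}{23104} \approx -3476.0$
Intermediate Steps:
$w = -3248$ ($w = 203 \left(-16\right) = -3248$)
$f{\left(N \right)} = 172 - 4 N$ ($f{\left(N \right)} = - 4 \left(\left(-1 + N\right) - 42\right) = - 4 \left(-43 + N\right) = 172 - 4 N$)
$\left(w + \left(- \frac{21}{152}\right)^{2}\right) + f{\left(100 \right)} = \left(-3248 + \left(- \frac{21}{152}\right)^{2}\right) + \left(172 - 400\right) = \left(-3248 + \left(\left(-21\right) \frac{1}{152}\right)^{2}\right) + \left(172 - 400\right) = \left(-3248 + \left(- \frac{21}{152}\right)^{2}\right) - 228 = \left(-3248 + \frac{441}{23104}\right) - 228 = - \frac{75041351}{23104} - 228 = - \frac{80309063}{23104}$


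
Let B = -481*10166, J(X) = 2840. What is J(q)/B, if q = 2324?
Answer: -1420/2444923 ≈ -0.00058080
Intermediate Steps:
B = -4889846
J(q)/B = 2840/(-4889846) = 2840*(-1/4889846) = -1420/2444923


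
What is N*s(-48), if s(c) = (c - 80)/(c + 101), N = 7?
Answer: -896/53 ≈ -16.906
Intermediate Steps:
s(c) = (-80 + c)/(101 + c)
N*s(-48) = 7*((-80 - 48)/(101 - 48)) = 7*(-128/53) = -896/53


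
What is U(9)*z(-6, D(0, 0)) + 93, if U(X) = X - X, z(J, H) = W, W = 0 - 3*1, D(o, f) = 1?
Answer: 93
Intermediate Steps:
W = -3 (W = 0 - 3 = -3)
z(J, H) = -3
U(X) = 0
U(9)*z(-6, D(0, 0)) + 93 = 0*(-3) + 93 = 0 + 93 = 93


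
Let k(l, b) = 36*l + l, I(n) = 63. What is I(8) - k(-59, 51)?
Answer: 2246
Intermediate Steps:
k(l, b) = 37*l
I(8) - k(-59, 51) = 63 - 37*(-59) = 63 - 1*(-2183) = 63 + 2183 = 2246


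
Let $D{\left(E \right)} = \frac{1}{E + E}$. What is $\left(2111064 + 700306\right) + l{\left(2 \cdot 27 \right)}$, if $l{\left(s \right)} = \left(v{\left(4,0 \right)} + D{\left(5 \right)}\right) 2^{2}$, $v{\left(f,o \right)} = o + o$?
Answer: $\frac{14056852}{5} \approx 2.8114 \cdot 10^{6}$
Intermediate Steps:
$v{\left(f,o \right)} = 2 o$
$D{\left(E \right)} = \frac{1}{2 E}$
$l{\left(s \right)} = \frac{2}{5}$ ($l{\left(s \right)} = \left(2 \cdot 0 + \frac{1}{2 \cdot 5}\right) 2^{2} = \left(0 + \frac{1}{2} \cdot \frac{1}{5}\right) 4 = \left(0 + \frac{1}{10}\right) 4 = \frac{1}{10} \cdot 4 = \frac{2}{5}$)
$\left(2111064 + 700306\right) + l{\left(2 \cdot 27 \right)} = \left(2111064 + 700306\right) + \frac{2}{5} = 2811370 + \frac{2}{5} = \frac{14056852}{5}$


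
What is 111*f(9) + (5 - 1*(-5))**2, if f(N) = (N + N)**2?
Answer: 36064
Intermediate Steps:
f(N) = 4*N**2 (f(N) = (2*N)**2 = 4*N**2)
111*f(9) + (5 - 1*(-5))**2 = 111*(4*9**2) + (5 - 1*(-5))**2 = 111*(4*81) + (5 + 5)**2 = 111*324 + 10**2 = 35964 + 100 = 36064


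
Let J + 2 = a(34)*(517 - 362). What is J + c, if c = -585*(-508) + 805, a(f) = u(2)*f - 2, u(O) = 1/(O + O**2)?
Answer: 895654/3 ≈ 2.9855e+5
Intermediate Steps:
a(f) = -2 + f/6 (a(f) = (1/(2*(1 + 2)))*f - 2 = ((1/2)/3)*f - 2 = ((1/2)*(1/3))*f - 2 = f/6 - 2 = -2 + f/6)
c = 297985 (c = 297180 + 805 = 297985)
J = 1699/3 (J = -2 + (-2 + (1/6)*34)*(517 - 362) = -2 + (-2 + 17/3)*155 = -2 + (11/3)*155 = -2 + 1705/3 = 1699/3 ≈ 566.33)
J + c = 1699/3 + 297985 = 895654/3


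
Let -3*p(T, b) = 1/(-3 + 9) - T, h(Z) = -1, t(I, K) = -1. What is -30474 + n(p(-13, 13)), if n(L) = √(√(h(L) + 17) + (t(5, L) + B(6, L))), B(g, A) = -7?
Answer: -30474 + 2*I ≈ -30474.0 + 2.0*I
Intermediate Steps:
p(T, b) = -1/18 + T/3 (p(T, b) = -(1/(-3 + 9) - T)/3 = -(1/6 - T)/3 = -(⅙ - T)/3 = -1/18 + T/3)
n(L) = 2*I (n(L) = √(√(-1 + 17) + (-1 - 7)) = √(√16 - 8) = √(4 - 8) = √(-4) = 2*I)
-30474 + n(p(-13, 13)) = -30474 + 2*I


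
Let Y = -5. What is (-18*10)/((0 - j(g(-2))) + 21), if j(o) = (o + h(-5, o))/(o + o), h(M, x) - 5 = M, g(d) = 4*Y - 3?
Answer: -360/41 ≈ -8.7805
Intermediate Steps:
g(d) = -23 (g(d) = 4*(-5) - 3 = -20 - 3 = -23)
h(M, x) = 5 + M
j(o) = 1/2 (j(o) = (o + (5 - 5))/(o + o) = (o + 0)/((2*o)) = o*(1/(2*o)) = 1/2)
(-18*10)/((0 - j(g(-2))) + 21) = (-18*10)/((0 - 1*1/2) + 21) = -180/((0 - 1/2) + 21) = -180/(-1/2 + 21) = -180/41/2 = -180*2/41 = -360/41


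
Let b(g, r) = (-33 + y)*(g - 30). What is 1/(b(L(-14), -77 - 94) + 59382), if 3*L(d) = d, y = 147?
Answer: 1/55430 ≈ 1.8041e-5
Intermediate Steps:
L(d) = d/3
b(g, r) = -3420 + 114*g (b(g, r) = (-33 + 147)*(g - 30) = 114*(-30 + g) = -3420 + 114*g)
1/(b(L(-14), -77 - 94) + 59382) = 1/((-3420 + 114*((⅓)*(-14))) + 59382) = 1/((-3420 + 114*(-14/3)) + 59382) = 1/((-3420 - 532) + 59382) = 1/(-3952 + 59382) = 1/55430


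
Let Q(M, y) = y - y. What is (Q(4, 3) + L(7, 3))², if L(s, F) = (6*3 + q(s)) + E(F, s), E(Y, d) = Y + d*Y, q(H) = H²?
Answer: 8281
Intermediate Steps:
Q(M, y) = 0
E(Y, d) = Y + Y*d
L(s, F) = 18 + s² + F*(1 + s) (L(s, F) = (6*3 + s²) + F*(1 + s) = (18 + s²) + F*(1 + s) = 18 + s² + F*(1 + s))
(Q(4, 3) + L(7, 3))² = (0 + (18 + 7² + 3*(1 + 7)))² = (0 + (18 + 49 + 3*8))² = (0 + (18 + 49 + 24))² = (0 + 91)² = 91² = 8281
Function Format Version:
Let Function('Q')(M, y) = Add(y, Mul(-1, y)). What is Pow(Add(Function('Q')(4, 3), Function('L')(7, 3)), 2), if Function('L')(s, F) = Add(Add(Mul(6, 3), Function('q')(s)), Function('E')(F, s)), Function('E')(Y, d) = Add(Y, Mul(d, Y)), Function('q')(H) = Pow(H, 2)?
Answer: 8281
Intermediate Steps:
Function('Q')(M, y) = 0
Function('E')(Y, d) = Add(Y, Mul(Y, d))
Function('L')(s, F) = Add(18, Pow(s, 2), Mul(F, Add(1, s))) (Function('L')(s, F) = Add(Add(Mul(6, 3), Pow(s, 2)), Mul(F, Add(1, s))) = Add(Add(18, Pow(s, 2)), Mul(F, Add(1, s))) = Add(18, Pow(s, 2), Mul(F, Add(1, s))))
Pow(Add(Function('Q')(4, 3), Function('L')(7, 3)), 2) = Pow(Add(0, Add(18, Pow(7, 2), Mul(3, Add(1, 7)))), 2) = Pow(Add(0, Add(18, 49, Mul(3, 8))), 2) = Pow(Add(0, Add(18, 49, 24)), 2) = Pow(Add(0, 91), 2) = Pow(91, 2) = 8281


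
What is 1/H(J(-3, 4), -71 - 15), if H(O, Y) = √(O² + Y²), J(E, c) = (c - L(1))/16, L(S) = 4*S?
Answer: 1/86 ≈ 0.011628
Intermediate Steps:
J(E, c) = -¼ + c/16 (J(E, c) = (c - 4)/16 = (c - 1*4)*(1/16) = (c - 4)*(1/16) = (-4 + c)*(1/16) = -¼ + c/16)
1/H(J(-3, 4), -71 - 15) = 1/(√((-¼ + (1/16)*4)² + (-71 - 15)²)) = 1/(√((-¼ + ¼)² + (-86)²)) = 1/(√(0² + 7396)) = 1/(√(0 + 7396)) = 1/(√7396) = 1/86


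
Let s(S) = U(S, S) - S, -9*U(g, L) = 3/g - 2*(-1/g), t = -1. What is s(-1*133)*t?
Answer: -159206/1197 ≈ -133.00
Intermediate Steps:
U(g, L) = -5/(9*g) (U(g, L) = -(3/g - 2*(-1/g))/9 = -(3/g - (-2)/g)/9 = -(3/g + 2/g)/9 = -5/(9*g))
s(S) = -S - 5/(9*S) (s(S) = -5/(9*S) - S = -S - 5/(9*S))
s(-1*133)*t = (-(-1)*133 - 5/(9*((-1*133))))*(-1) = (-1*(-133) - 5/9/(-133))*(-1) = (133 - 5/9*(-1/133))*(-1) = (133 + 5/1197)*(-1) = (159206/1197)*(-1) = -159206/1197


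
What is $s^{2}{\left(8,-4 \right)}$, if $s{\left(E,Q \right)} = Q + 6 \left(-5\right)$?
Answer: $1156$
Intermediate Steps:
$s{\left(E,Q \right)} = -30 + Q$ ($s{\left(E,Q \right)} = Q - 30 = -30 + Q$)
$s^{2}{\left(8,-4 \right)} = \left(-30 - 4\right)^{2} = \left(-34\right)^{2} = 1156$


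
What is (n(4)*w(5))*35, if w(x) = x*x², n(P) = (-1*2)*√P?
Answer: -17500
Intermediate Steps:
n(P) = -2*√P
w(x) = x³
(n(4)*w(5))*35 = (-2*√4*5³)*35 = (-2*2*125)*35 = -4*125*35 = -500*35 = -17500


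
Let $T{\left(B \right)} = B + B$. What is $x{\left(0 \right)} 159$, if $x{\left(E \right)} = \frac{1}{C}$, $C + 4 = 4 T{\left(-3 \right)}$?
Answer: $- \frac{159}{28} \approx -5.6786$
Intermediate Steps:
$T{\left(B \right)} = 2 B$
$C = -28$ ($C = -4 + 4 \cdot 2 \left(-3\right) = -4 + 4 \left(-6\right) = -4 - 24 = -28$)
$x{\left(E \right)} = - \frac{1}{28}$ ($x{\left(E \right)} = \frac{1}{-28} = - \frac{1}{28}$)
$x{\left(0 \right)} 159 = \left(- \frac{1}{28}\right) 159 = - \frac{159}{28}$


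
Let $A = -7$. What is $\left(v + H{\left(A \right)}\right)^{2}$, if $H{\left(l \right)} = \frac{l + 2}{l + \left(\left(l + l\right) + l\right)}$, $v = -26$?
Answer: $\frac{522729}{784} \approx 666.75$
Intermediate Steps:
$H{\left(l \right)} = \frac{2 + l}{4 l}$ ($H{\left(l \right)} = \frac{2 + l}{l + \left(2 l + l\right)} = \frac{2 + l}{l + 3 l} = \frac{2 + l}{4 l}$)
$\left(v + H{\left(A \right)}\right)^{2} = \left(-26 + \frac{2 - 7}{4 \left(-7\right)}\right)^{2} = \left(-26 + \frac{1}{4} \left(- \frac{1}{7}\right) \left(-5\right)\right)^{2} = \left(-26 + \frac{5}{28}\right)^{2} = \left(- \frac{723}{28}\right)^{2} = \frac{522729}{784}$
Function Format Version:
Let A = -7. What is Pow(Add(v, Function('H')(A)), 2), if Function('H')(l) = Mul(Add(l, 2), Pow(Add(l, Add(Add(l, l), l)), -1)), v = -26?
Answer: Rational(522729, 784) ≈ 666.75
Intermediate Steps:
Function('H')(l) = Mul(Rational(1, 4), Pow(l, -1), Add(2, l)) (Function('H')(l) = Mul(Add(2, l), Pow(Add(l, Add(Mul(2, l), l)), -1)) = Mul(Add(2, l), Pow(Add(l, Mul(3, l)), -1)) = Mul(Add(2, l), Pow(Mul(4, l), -1)) = Mul(Add(2, l), Mul(Rational(1, 4), Pow(l, -1))) = Mul(Rational(1, 4), Pow(l, -1), Add(2, l)))
Pow(Add(v, Function('H')(A)), 2) = Pow(Add(-26, Mul(Rational(1, 4), Pow(-7, -1), Add(2, -7))), 2) = Pow(Add(-26, Mul(Rational(1, 4), Rational(-1, 7), -5)), 2) = Pow(Add(-26, Rational(5, 28)), 2) = Pow(Rational(-723, 28), 2) = Rational(522729, 784)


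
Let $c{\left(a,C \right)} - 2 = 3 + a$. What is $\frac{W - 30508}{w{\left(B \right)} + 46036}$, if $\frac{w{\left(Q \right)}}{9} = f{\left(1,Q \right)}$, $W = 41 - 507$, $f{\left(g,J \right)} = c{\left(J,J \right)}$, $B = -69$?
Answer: $- \frac{15487}{22730} \approx -0.68135$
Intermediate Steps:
$c{\left(a,C \right)} = 5 + a$ ($c{\left(a,C \right)} = 2 + \left(3 + a\right) = 5 + a$)
$f{\left(g,J \right)} = 5 + J$
$W = -466$ ($W = 41 - 507 = -466$)
$w{\left(Q \right)} = 45 + 9 Q$ ($w{\left(Q \right)} = 9 \left(5 + Q\right) = 45 + 9 Q$)
$\frac{W - 30508}{w{\left(B \right)} + 46036} = \frac{-466 - 30508}{\left(45 + 9 \left(-69\right)\right) + 46036} = - \frac{30974}{\left(45 - 621\right) + 46036} = - \frac{30974}{-576 + 46036} = - \frac{30974}{45460} = \left(-30974\right) \frac{1}{45460} = - \frac{15487}{22730}$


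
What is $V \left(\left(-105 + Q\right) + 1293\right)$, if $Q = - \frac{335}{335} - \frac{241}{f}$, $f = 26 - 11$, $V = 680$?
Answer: $\frac{2388704}{3} \approx 7.9624 \cdot 10^{5}$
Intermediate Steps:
$f = 15$ ($f = 26 - 11 = 15$)
$Q = - \frac{256}{15}$ ($Q = - \frac{335}{335} - \frac{241}{15} = \left(-335\right) \frac{1}{335} - \frac{241}{15} = -1 - \frac{241}{15} = - \frac{256}{15} \approx -17.067$)
$V \left(\left(-105 + Q\right) + 1293\right) = 680 \left(\left(-105 - \frac{256}{15}\right) + 1293\right) = 680 \left(- \frac{1831}{15} + 1293\right) = 680 \cdot \frac{17564}{15} = \frac{2388704}{3}$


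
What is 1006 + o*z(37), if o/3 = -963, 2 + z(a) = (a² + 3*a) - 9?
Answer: -4242935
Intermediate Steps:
z(a) = -11 + a² + 3*a (z(a) = -2 + ((a² + 3*a) - 9) = -2 + (-9 + a² + 3*a) = -11 + a² + 3*a)
o = -2889 (o = 3*(-963) = -2889)
1006 + o*z(37) = 1006 - 2889*(-11 + 37² + 3*37) = 1006 - 2889*(-11 + 1369 + 111) = 1006 - 2889*1469 = 1006 - 4243941 = -4242935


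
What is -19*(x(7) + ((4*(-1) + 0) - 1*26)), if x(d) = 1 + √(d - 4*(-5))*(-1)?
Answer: 551 + 57*√3 ≈ 649.73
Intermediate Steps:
x(d) = 1 - √(20 + d) (x(d) = 1 + √(d + 20)*(-1) = 1 + √(20 + d)*(-1) = 1 - √(20 + d))
-19*(x(7) + ((4*(-1) + 0) - 1*26)) = -19*((1 - √(20 + 7)) + ((4*(-1) + 0) - 1*26)) = -19*((1 - √27) + ((-4 + 0) - 26)) = -19*((1 - 3*√3) + (-4 - 26)) = -19*((1 - 3*√3) - 30) = -19*(-29 - 3*√3) = 551 + 57*√3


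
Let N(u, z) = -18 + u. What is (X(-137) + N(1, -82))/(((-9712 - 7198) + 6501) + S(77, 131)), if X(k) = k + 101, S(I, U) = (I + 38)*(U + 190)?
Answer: -53/26506 ≈ -0.0019995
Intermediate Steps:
S(I, U) = (38 + I)*(190 + U)
X(k) = 101 + k
(X(-137) + N(1, -82))/(((-9712 - 7198) + 6501) + S(77, 131)) = ((101 - 137) + (-18 + 1))/(((-9712 - 7198) + 6501) + (7220 + 38*131 + 190*77 + 77*131)) = (-36 - 17)/((-16910 + 6501) + (7220 + 4978 + 14630 + 10087)) = -53/(-10409 + 36915) = -53/26506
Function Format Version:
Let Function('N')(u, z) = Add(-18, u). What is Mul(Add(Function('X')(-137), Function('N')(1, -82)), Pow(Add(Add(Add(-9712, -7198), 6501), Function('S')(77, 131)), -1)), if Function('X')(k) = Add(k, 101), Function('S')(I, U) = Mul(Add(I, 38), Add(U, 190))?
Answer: Rational(-53, 26506) ≈ -0.0019995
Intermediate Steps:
Function('S')(I, U) = Mul(Add(38, I), Add(190, U))
Function('X')(k) = Add(101, k)
Mul(Add(Function('X')(-137), Function('N')(1, -82)), Pow(Add(Add(Add(-9712, -7198), 6501), Function('S')(77, 131)), -1)) = Mul(Add(Add(101, -137), Add(-18, 1)), Pow(Add(Add(Add(-9712, -7198), 6501), Add(7220, Mul(38, 131), Mul(190, 77), Mul(77, 131))), -1)) = Mul(Add(-36, -17), Pow(Add(Add(-16910, 6501), Add(7220, 4978, 14630, 10087)), -1)) = Mul(-53, Pow(Add(-10409, 36915), -1)) = Mul(-53, Pow(26506, -1)) = Mul(-53, Rational(1, 26506)) = Rational(-53, 26506)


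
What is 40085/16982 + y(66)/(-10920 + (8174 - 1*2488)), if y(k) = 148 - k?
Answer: 104206183/44441894 ≈ 2.3448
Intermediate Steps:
40085/16982 + y(66)/(-10920 + (8174 - 1*2488)) = 40085/16982 + (148 - 1*66)/(-10920 + (8174 - 1*2488)) = 40085*(1/16982) + (148 - 66)/(-10920 + (8174 - 2488)) = 40085/16982 + 82/(-10920 + 5686) = 40085/16982 + 82/(-5234) = 40085/16982 + 82*(-1/5234) = 40085/16982 - 41/2617 = 104206183/44441894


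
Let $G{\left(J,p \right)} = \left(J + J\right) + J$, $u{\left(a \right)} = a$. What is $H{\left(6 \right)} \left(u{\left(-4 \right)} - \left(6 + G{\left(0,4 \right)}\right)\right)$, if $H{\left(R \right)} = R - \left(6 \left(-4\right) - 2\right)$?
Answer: $-320$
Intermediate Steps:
$G{\left(J,p \right)} = 3 J$ ($G{\left(J,p \right)} = 2 J + J = 3 J$)
$H{\left(R \right)} = 26 + R$ ($H{\left(R \right)} = R - \left(-24 - 2\right) = R - -26 = R + 26 = 26 + R$)
$H{\left(6 \right)} \left(u{\left(-4 \right)} - \left(6 + G{\left(0,4 \right)}\right)\right) = \left(26 + 6\right) \left(-4 - \left(6 + 3 \cdot 0\right)\right) = 32 \left(-4 - 6\right) = 32 \left(-10\right) = -320$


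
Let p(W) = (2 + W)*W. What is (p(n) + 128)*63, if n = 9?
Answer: 14301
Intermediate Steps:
p(W) = W*(2 + W)
(p(n) + 128)*63 = (9*(2 + 9) + 128)*63 = (9*11 + 128)*63 = (99 + 128)*63 = 227*63 = 14301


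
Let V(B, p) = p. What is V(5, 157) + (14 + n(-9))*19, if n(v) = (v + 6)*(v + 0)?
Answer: 936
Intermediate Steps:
n(v) = v*(6 + v) (n(v) = (6 + v)*v = v*(6 + v))
V(5, 157) + (14 + n(-9))*19 = 157 + (14 - 9*(6 - 9))*19 = 157 + (14 - 9*(-3))*19 = 157 + (14 + 27)*19 = 157 + 41*19 = 157 + 779 = 936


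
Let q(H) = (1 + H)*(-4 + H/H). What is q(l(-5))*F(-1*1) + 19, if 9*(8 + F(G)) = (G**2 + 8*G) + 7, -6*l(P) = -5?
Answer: 63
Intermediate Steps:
l(P) = 5/6 (l(P) = -1/6*(-5) = 5/6)
q(H) = -3 - 3*H (q(H) = (1 + H)*(-4 + 1) = (1 + H)*(-3) = -3 - 3*H)
F(G) = -65/9 + G**2/9 + 8*G/9 (F(G) = -8 + ((G**2 + 8*G) + 7)/9 = -8 + (7 + G**2 + 8*G)/9 = -8 + (7/9 + G**2/9 + 8*G/9) = -65/9 + G**2/9 + 8*G/9)
q(l(-5))*F(-1*1) + 19 = (-3 - 3*5/6)*(-65/9 + (-1*1)**2/9 + 8*(-1*1)/9) + 19 = (-3 - 5/2)*(-65/9 + (1/9)*(-1)**2 + (8/9)*(-1)) + 19 = -11*(-65/9 + (1/9)*1 - 8/9)/2 + 19 = -11*(-65/9 + 1/9 - 8/9)/2 + 19 = -11/2*(-8) + 19 = 44 + 19 = 63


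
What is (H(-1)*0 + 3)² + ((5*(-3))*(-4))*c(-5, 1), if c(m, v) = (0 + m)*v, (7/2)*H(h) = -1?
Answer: -291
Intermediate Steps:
H(h) = -2/7 (H(h) = (2/7)*(-1) = -2/7)
c(m, v) = m*v
(H(-1)*0 + 3)² + ((5*(-3))*(-4))*c(-5, 1) = (-2/7*0 + 3)² + ((5*(-3))*(-4))*(-5*1) = (0 + 3)² - 15*(-4)*(-5) = 3² + 60*(-5) = 9 - 300 = -291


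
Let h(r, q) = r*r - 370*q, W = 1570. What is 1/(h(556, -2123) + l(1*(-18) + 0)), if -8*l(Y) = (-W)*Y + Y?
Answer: 4/4364463 ≈ 9.1649e-7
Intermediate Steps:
h(r, q) = r² - 370*q
l(Y) = 1569*Y/8 (l(Y) = -((-1*1570)*Y + Y)/8 = -(-1570*Y + Y)/8 = -(-1569)*Y/8 = 1569*Y/8)
1/(h(556, -2123) + l(1*(-18) + 0)) = 1/((556² - 370*(-2123)) + 1569*(1*(-18) + 0)/8) = 1/((309136 + 785510) + 1569*(-18 + 0)/8) = 1/(1094646 + (1569/8)*(-18)) = 1/(1094646 - 14121/4) = 1/(4364463/4) = 4/4364463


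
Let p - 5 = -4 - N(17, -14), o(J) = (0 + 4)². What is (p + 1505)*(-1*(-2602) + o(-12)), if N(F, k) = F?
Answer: 3898202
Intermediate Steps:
o(J) = 16 (o(J) = 4² = 16)
p = -16 (p = 5 + (-4 - 1*17) = 5 + (-4 - 17) = 5 - 21 = -16)
(p + 1505)*(-1*(-2602) + o(-12)) = (-16 + 1505)*(-1*(-2602) + 16) = 1489*(2602 + 16) = 1489*2618 = 3898202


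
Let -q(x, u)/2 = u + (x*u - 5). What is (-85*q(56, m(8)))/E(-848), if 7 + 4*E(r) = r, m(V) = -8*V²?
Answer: 3969704/171 ≈ 23215.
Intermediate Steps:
E(r) = -7/4 + r/4
q(x, u) = 10 - 2*u - 2*u*x (q(x, u) = -2*(u + (x*u - 5)) = -2*(u + (u*x - 5)) = -2*(u + (-5 + u*x)) = -2*(-5 + u + u*x) = 10 - 2*u - 2*u*x)
(-85*q(56, m(8)))/E(-848) = (-85*(10 - (-16)*8² - 2*(-8*8²)*56))/(-7/4 + (¼)*(-848)) = (-85*(10 - (-16)*64 - 2*(-8*64)*56))/(-7/4 - 212) = (-85*(10 - 2*(-512) - 2*(-512)*56))/(-855/4) = -85*(10 + 1024 + 57344)*(-4/855) = -85*58378*(-4/855) = -4962130*(-4/855) = 3969704/171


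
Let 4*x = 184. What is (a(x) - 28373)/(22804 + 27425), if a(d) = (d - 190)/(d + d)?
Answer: -652615/1155267 ≈ -0.56490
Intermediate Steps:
x = 46 (x = (¼)*184 = 46)
a(d) = (-190 + d)/(2*d) (a(d) = (-190 + d)/((2*d)) = (-190 + d)*(1/(2*d)) = (-190 + d)/(2*d))
(a(x) - 28373)/(22804 + 27425) = ((½)*(-190 + 46)/46 - 28373)/(22804 + 27425) = ((½)*(1/46)*(-144) - 28373)/50229 = (-36/23 - 28373)*(1/50229) = -652615/23*1/50229 = -652615/1155267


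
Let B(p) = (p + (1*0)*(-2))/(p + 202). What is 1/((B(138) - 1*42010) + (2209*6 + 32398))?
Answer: 170/619209 ≈ 0.00027454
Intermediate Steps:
B(p) = p/(202 + p) (B(p) = (p + 0*(-2))/(202 + p) = (p + 0)/(202 + p) = p/(202 + p))
1/((B(138) - 1*42010) + (2209*6 + 32398)) = 1/((138/(202 + 138) - 1*42010) + (2209*6 + 32398)) = 1/((138/340 - 42010) + (13254 + 32398)) = 1/((138*(1/340) - 42010) + 45652) = 1/((69/170 - 42010) + 45652) = 1/(-7141631/170 + 45652) = 1/(619209/170) = 170/619209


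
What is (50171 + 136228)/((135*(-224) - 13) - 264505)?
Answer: -186399/294758 ≈ -0.63238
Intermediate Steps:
(50171 + 136228)/((135*(-224) - 13) - 264505) = 186399/((-30240 - 13) - 264505) = 186399/(-30253 - 264505) = 186399/(-294758) = 186399*(-1/294758) = -186399/294758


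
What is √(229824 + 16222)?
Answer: √246046 ≈ 496.03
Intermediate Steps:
√(229824 + 16222) = √246046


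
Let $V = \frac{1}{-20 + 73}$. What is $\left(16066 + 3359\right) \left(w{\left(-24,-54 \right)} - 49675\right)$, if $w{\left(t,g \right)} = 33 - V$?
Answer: $- \frac{51107699475}{53} \approx -9.643 \cdot 10^{8}$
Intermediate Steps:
$V = \frac{1}{53} \approx 0.018868$
$w{\left(t,g \right)} = \frac{1748}{53}$ ($w{\left(t,g \right)} = 33 - \frac{1}{53} = \frac{1748}{53}$)
$\left(16066 + 3359\right) \left(w{\left(-24,-54 \right)} - 49675\right) = \left(16066 + 3359\right) \left(\frac{1748}{53} - 49675\right) = 19425 \left(- \frac{2631027}{53}\right) = - \frac{51107699475}{53}$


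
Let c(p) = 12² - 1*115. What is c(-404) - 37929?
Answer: -37900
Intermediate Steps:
c(p) = 29 (c(p) = 144 - 115 = 29)
c(-404) - 37929 = 29 - 37929 = -37900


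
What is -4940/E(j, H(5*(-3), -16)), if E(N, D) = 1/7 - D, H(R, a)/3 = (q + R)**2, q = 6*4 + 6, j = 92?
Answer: 8645/1181 ≈ 7.3201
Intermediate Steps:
q = 30 (q = 24 + 6 = 30)
H(R, a) = 3*(30 + R)**2
E(N, D) = 1/7 - D
-4940/E(j, H(5*(-3), -16)) = -4940/(1/7 - 3*(30 + 5*(-3))**2) = -4940/(1/7 - 3*(30 - 15)**2) = -4940/(1/7 - 3*15**2) = -4940/(1/7 - 3*225) = -4940/(1/7 - 1*675) = -4940/(1/7 - 675) = -4940/(-4724/7) = -4940*(-7/4724) = 8645/1181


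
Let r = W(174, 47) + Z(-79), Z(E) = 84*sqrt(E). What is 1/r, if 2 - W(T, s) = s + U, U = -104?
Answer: 59/560905 - 84*I*sqrt(79)/560905 ≈ 0.00010519 - 0.0013311*I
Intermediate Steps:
W(T, s) = 106 - s (W(T, s) = 2 - (s - 104) = 2 - (-104 + s) = 2 + (104 - s) = 106 - s)
r = 59 + 84*I*sqrt(79) (r = (106 - 1*47) + 84*sqrt(-79) = (106 - 47) + 84*(I*sqrt(79)) = 59 + 84*I*sqrt(79) ≈ 59.0 + 746.61*I)
1/r = 1/(59 + 84*I*sqrt(79))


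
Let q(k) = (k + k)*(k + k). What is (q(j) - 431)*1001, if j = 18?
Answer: 865865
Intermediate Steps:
q(k) = 4*k² (q(k) = (2*k)*(2*k) = 4*k²)
(q(j) - 431)*1001 = (4*18² - 431)*1001 = (4*324 - 431)*1001 = (1296 - 431)*1001 = 865*1001 = 865865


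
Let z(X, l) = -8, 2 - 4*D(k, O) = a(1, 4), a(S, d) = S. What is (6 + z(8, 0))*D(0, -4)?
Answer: -½ ≈ -0.50000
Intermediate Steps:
D(k, O) = ¼ (D(k, O) = ½ - ¼*1 = ½ - ¼ = ¼)
(6 + z(8, 0))*D(0, -4) = (6 - 8)*(¼) = -2*¼ = -½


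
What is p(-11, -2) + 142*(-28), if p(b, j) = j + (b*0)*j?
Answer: -3978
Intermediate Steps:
p(b, j) = j (p(b, j) = j + 0*j = j + 0 = j)
p(-11, -2) + 142*(-28) = -2 + 142*(-28) = -2 - 3976 = -3978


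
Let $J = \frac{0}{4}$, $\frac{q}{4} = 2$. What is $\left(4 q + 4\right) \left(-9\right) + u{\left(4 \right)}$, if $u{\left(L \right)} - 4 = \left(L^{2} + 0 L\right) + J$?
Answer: $-304$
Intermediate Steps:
$q = 8$ ($q = 4 \cdot 2 = 8$)
$J = 0$ ($J = 0 \cdot \frac{1}{4} = 0$)
$u{\left(L \right)} = 4 + L^{2}$ ($u{\left(L \right)} = 4 + \left(\left(L^{2} + 0 L\right) + 0\right) = 4 + \left(\left(L^{2} + 0\right) + 0\right) = 4 + \left(L^{2} + 0\right) = 4 + L^{2}$)
$\left(4 q + 4\right) \left(-9\right) + u{\left(4 \right)} = \left(4 \cdot 8 + 4\right) \left(-9\right) + \left(4 + 4^{2}\right) = \left(32 + 4\right) \left(-9\right) + \left(4 + 16\right) = 36 \left(-9\right) + 20 = -324 + 20 = -304$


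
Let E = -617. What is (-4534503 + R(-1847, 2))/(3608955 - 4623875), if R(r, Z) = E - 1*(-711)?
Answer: 4534409/1014920 ≈ 4.4678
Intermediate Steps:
R(r, Z) = 94 (R(r, Z) = -617 - 1*(-711) = -617 + 711 = 94)
(-4534503 + R(-1847, 2))/(3608955 - 4623875) = (-4534503 + 94)/(3608955 - 4623875) = -4534409/(-1014920) = -4534409*(-1/1014920) = 4534409/1014920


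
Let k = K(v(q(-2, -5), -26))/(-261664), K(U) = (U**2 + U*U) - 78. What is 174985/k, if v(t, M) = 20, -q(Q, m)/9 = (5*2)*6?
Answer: -22893637520/361 ≈ -6.3417e+7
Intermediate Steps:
q(Q, m) = -540 (q(Q, m) = -9*5*2*6 = -90*6 = -9*60 = -540)
K(U) = -78 + 2*U**2 (K(U) = (U**2 + U**2) - 78 = 2*U**2 - 78 = -78 + 2*U**2)
k = -361/130832 (k = (-78 + 2*20**2)/(-261664) = (-78 + 2*400)*(-1/261664) = (-78 + 800)*(-1/261664) = 722*(-1/261664) = -361/130832 ≈ -0.0027593)
174985/k = 174985/(-361/130832) = 174985*(-130832/361) = -22893637520/361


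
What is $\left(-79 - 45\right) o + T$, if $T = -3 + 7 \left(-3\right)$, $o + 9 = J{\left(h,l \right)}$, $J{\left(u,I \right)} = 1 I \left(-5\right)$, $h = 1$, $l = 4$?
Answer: $3572$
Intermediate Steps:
$J{\left(u,I \right)} = - 5 I$ ($J{\left(u,I \right)} = I \left(-5\right) = - 5 I$)
$o = -29$ ($o = -9 - 20 = -29$)
$T = -24$ ($T = -3 - 21 = -24$)
$\left(-79 - 45\right) o + T = \left(-79 - 45\right) \left(-29\right) - 24 = \left(-124\right) \left(-29\right) - 24 = 3596 - 24 = 3572$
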